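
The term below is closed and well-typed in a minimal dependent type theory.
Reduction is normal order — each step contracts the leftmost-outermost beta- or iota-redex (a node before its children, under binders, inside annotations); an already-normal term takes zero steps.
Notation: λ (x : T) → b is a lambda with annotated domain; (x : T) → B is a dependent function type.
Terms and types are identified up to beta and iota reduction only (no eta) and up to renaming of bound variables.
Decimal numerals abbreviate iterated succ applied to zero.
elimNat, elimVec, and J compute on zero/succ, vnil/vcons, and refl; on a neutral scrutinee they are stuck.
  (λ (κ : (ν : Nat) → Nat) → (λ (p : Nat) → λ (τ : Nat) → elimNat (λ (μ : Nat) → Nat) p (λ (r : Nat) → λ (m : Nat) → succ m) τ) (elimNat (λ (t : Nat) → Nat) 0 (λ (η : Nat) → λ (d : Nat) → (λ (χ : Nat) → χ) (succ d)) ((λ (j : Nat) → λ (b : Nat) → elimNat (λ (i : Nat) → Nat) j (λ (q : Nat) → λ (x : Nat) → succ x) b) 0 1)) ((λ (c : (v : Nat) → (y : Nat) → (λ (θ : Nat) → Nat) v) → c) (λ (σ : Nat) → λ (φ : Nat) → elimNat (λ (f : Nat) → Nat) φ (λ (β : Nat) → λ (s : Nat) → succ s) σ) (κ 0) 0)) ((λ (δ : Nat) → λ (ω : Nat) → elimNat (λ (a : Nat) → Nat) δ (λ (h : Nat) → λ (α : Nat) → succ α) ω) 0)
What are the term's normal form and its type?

resulting normal form:
  1
type:
  Nat


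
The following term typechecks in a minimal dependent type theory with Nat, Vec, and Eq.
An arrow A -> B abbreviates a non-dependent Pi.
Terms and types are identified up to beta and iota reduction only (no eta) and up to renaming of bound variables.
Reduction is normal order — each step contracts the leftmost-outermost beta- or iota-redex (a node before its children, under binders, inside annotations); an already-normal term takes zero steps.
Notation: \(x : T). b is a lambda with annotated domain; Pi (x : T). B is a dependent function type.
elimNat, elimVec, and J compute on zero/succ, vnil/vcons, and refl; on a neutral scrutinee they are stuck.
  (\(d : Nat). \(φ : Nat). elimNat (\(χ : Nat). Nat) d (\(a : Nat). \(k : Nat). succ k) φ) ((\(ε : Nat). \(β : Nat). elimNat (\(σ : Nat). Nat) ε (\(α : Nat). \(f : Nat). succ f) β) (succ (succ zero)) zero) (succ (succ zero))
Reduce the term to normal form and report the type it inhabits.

resulting normal form:
  succ (succ (succ (succ zero)))
type:
  Nat
observation: 12 normal-order steps normalize the term, beginning with a beta-redex.


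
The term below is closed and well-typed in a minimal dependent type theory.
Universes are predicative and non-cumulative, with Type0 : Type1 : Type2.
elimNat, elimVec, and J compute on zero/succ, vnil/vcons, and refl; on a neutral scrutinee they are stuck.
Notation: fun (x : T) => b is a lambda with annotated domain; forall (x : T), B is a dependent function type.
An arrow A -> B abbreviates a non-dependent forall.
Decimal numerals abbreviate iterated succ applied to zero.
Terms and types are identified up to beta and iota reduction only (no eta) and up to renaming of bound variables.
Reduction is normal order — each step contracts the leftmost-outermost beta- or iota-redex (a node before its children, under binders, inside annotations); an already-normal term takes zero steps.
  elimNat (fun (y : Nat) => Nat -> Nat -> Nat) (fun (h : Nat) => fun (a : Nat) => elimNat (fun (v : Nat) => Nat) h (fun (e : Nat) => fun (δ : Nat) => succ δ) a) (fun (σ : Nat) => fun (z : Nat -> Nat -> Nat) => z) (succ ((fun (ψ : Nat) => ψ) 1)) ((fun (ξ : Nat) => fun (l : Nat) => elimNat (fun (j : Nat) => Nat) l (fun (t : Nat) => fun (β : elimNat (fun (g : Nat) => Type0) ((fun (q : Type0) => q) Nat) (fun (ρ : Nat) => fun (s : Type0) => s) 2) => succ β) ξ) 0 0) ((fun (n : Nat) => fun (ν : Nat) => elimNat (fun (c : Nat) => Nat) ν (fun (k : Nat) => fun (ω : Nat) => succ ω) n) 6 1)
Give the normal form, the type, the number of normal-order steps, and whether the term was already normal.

normal form:
  7
the term's type:
  Nat
reduction steps (normal order): 56
already normal: no
first contracted redex: an elimNat iota-redex


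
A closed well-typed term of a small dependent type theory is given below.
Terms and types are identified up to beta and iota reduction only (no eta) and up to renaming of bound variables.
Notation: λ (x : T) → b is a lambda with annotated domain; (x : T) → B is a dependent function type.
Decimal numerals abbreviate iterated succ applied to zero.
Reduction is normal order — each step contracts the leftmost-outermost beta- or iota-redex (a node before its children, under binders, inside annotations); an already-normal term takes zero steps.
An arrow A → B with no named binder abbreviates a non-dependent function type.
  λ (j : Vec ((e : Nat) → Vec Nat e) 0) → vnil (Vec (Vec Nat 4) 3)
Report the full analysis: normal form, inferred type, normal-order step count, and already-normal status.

resulting normal form:
  λ (j : Vec ((e : Nat) → Vec Nat e) 0) → vnil (Vec (Vec Nat 4) 3)
inferred type:
  Vec ((j : Nat) → Vec Nat j) 0 → Vec (Vec (Vec Nat 4) 3) 0
steps to reach normal form (normal order): 0
already normal: yes


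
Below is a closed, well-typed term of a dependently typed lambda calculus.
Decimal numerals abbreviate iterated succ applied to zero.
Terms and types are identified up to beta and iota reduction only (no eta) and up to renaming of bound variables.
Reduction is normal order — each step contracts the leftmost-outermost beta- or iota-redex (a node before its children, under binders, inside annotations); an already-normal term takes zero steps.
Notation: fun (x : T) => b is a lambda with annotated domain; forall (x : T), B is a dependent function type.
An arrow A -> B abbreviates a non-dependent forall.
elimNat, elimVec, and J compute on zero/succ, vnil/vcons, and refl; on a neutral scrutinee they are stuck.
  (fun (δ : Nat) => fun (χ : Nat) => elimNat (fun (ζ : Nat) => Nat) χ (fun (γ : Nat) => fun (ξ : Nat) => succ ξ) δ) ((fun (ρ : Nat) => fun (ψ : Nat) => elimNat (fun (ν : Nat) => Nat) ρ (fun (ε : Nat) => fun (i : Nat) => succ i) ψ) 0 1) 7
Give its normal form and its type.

normal form:
  8
inferred type:
  Nat


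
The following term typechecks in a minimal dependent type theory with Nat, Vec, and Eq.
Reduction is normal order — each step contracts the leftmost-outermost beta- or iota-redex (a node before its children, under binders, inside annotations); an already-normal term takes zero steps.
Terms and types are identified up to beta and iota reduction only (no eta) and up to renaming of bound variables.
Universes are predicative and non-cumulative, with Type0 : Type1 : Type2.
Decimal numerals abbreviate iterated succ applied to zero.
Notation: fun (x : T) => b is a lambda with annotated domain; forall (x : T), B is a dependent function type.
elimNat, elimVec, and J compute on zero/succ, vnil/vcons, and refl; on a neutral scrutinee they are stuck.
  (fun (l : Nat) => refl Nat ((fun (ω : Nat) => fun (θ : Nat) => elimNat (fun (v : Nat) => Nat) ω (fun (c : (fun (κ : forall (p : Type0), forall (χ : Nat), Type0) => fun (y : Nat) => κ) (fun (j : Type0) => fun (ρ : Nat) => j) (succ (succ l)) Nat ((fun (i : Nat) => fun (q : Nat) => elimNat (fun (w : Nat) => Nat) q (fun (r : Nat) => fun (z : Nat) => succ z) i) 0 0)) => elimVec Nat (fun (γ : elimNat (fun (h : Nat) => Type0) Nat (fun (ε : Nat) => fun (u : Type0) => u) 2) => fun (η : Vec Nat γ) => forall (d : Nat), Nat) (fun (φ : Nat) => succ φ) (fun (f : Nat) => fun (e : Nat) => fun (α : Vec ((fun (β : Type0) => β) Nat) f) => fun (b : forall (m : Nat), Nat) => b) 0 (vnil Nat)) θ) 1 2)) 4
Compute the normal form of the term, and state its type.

normal form:
  refl Nat 3
inferred type:
  Eq Nat 3 3
observation: 12 normal-order steps normalize the term, beginning with a beta-redex.


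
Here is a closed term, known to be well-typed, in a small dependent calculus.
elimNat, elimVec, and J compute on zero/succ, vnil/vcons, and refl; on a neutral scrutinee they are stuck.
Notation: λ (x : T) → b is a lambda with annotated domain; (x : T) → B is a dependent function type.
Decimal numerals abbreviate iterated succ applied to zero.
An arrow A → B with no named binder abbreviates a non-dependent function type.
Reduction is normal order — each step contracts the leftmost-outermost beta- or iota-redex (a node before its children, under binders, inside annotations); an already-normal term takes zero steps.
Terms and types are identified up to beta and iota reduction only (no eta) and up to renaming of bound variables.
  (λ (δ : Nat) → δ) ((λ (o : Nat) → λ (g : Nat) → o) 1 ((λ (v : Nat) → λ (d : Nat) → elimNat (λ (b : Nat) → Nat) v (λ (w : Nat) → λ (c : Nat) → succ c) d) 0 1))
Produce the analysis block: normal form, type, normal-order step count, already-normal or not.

normal form:
  1
type:
  Nat
steps to reach normal form (normal order): 3
term was already normal: no
first redex: a beta-redex


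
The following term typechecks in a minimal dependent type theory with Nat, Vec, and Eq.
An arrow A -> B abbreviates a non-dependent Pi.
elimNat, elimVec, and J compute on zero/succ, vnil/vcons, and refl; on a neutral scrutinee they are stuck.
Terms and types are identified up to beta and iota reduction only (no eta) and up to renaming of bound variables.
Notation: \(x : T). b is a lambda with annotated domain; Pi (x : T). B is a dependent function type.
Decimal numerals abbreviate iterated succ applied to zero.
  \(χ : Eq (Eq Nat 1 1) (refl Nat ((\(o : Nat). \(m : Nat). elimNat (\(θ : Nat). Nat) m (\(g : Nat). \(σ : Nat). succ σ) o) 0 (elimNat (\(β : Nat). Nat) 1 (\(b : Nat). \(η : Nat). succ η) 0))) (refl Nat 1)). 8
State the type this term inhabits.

inferred type:
  Eq (Eq Nat 1 1) (refl Nat 1) (refl Nat 1) -> Nat


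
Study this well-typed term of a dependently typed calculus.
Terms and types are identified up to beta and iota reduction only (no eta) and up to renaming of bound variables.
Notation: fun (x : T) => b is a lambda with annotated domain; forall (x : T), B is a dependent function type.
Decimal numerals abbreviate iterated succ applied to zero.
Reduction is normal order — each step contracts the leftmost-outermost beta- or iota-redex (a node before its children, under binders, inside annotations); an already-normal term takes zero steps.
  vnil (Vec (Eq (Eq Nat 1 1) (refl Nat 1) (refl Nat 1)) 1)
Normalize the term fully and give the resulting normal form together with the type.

normal form:
  vnil (Vec (Eq (Eq Nat 1 1) (refl Nat 1) (refl Nat 1)) 1)
the term's type:
  Vec (Vec (Eq (Eq Nat 1 1) (refl Nat 1) (refl Nat 1)) 1) 0
observation: no redex remains anywhere in the term; it is its own normal form.


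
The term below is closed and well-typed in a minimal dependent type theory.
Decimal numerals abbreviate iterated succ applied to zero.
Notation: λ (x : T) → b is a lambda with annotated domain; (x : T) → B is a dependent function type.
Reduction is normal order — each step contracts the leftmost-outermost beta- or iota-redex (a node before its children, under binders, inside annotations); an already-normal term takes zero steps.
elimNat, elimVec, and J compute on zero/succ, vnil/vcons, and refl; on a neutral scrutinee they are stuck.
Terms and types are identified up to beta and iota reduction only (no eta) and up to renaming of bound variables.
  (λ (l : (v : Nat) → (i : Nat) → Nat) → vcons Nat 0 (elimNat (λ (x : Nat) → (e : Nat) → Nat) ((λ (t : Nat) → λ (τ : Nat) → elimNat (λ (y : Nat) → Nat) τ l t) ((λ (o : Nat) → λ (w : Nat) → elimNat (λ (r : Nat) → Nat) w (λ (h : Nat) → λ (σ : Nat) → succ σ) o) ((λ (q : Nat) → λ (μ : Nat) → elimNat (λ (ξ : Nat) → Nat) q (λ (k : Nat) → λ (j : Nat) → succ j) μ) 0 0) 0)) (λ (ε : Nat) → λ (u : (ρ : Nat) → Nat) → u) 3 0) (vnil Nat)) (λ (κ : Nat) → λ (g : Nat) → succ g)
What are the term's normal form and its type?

normal form:
  vcons Nat 0 0 (vnil Nat)
inferred type:
  Vec Nat 1


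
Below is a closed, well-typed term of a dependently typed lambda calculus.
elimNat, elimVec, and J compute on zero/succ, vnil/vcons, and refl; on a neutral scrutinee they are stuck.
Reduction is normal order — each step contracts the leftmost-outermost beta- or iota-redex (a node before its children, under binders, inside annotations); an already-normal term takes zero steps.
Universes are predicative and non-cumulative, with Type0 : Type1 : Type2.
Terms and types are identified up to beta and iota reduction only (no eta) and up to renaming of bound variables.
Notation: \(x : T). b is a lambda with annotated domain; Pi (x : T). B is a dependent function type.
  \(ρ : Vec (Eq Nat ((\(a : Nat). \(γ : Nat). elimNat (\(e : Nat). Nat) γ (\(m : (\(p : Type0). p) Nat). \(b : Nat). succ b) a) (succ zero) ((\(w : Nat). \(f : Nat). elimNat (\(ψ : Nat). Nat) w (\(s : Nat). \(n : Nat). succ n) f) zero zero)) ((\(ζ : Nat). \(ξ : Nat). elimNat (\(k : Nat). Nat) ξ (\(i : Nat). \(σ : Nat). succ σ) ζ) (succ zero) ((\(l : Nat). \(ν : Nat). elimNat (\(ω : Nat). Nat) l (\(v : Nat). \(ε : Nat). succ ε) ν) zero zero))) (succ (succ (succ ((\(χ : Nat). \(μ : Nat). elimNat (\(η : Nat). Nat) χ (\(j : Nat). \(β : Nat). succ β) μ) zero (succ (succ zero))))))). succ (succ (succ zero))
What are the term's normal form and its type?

normal form:
  \(ρ : Vec (Eq Nat (succ zero) (succ zero)) (succ (succ (succ (succ (succ zero)))))). succ (succ (succ zero))
inferred type:
  Pi (ρ : Vec (Eq Nat (succ zero) (succ zero)) (succ (succ (succ (succ (succ zero)))))). Nat


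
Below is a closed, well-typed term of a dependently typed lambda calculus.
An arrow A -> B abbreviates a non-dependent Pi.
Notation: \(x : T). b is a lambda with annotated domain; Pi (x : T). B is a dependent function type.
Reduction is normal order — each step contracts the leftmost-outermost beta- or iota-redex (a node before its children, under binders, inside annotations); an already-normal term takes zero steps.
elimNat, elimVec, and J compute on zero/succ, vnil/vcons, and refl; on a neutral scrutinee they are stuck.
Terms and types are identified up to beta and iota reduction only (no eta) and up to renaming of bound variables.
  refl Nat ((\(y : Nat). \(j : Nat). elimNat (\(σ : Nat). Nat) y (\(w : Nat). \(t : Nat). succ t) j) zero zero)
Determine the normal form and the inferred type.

reduced normal form:
  refl Nat zero
the term's type:
  Eq Nat zero zero
observation: 3 normal-order steps separate the term from its normal form.


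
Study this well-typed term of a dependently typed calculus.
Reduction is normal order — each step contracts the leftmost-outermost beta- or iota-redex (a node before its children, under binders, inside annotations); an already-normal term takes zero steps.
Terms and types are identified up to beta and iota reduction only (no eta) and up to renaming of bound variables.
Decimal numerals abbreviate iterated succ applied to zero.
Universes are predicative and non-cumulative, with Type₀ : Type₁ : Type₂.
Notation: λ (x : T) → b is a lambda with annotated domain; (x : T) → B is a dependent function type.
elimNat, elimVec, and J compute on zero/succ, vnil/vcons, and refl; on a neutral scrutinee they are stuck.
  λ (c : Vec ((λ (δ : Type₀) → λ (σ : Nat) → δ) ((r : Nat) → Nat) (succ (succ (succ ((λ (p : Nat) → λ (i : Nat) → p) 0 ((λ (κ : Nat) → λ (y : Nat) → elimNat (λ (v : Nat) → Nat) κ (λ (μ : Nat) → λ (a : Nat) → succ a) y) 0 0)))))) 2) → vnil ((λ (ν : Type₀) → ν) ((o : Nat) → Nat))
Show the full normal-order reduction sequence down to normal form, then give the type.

normal-order reduction:
  λ (c : Vec ((λ (δ : Type₀) → λ (σ : Nat) → δ) ((r : Nat) → Nat) (succ (succ (succ ((λ (p : Nat) → λ (i : Nat) → p) 0 ((λ (κ : Nat) → λ (y : Nat) → elimNat (λ (v : Nat) → Nat) κ (λ (μ : Nat) → λ (a : Nat) → succ a) y) 0 0)))))) 2) → vnil ((λ (ν : Type₀) → ν) ((o : Nat) → Nat))
  ~> λ (c : Vec ((λ (δ : Nat) → (σ : Nat) → Nat) (succ (succ (succ ((λ (r : Nat) → λ (p : Nat) → r) 0 ((λ (i : Nat) → λ (κ : Nat) → elimNat (λ (y : Nat) → Nat) i (λ (v : Nat) → λ (μ : Nat) → succ μ) κ) 0 0)))))) 2) → vnil ((λ (a : Type₀) → a) ((ν : Nat) → Nat))
  ~> λ (c : Vec ((δ : Nat) → Nat) 2) → vnil ((λ (σ : Type₀) → σ) ((r : Nat) → Nat))
  ~> λ (c : Vec ((δ : Nat) → Nat) 2) → vnil ((σ : Nat) → Nat)
the term's type:
  (c : Vec ((δ : Nat) → Nat) 2) → Vec ((σ : Nat) → Nat) 0


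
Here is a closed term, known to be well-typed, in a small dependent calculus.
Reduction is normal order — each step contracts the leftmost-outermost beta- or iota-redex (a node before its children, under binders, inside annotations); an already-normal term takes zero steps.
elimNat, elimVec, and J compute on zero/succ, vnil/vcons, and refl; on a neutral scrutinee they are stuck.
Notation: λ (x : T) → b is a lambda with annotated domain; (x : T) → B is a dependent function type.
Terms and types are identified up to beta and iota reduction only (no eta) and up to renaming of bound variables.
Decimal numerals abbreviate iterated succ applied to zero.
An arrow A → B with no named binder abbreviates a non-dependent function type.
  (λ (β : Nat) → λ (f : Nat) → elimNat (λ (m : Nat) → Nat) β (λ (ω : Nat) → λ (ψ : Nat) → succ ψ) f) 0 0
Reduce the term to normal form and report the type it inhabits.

resulting normal form:
  0
inferred type:
  Nat


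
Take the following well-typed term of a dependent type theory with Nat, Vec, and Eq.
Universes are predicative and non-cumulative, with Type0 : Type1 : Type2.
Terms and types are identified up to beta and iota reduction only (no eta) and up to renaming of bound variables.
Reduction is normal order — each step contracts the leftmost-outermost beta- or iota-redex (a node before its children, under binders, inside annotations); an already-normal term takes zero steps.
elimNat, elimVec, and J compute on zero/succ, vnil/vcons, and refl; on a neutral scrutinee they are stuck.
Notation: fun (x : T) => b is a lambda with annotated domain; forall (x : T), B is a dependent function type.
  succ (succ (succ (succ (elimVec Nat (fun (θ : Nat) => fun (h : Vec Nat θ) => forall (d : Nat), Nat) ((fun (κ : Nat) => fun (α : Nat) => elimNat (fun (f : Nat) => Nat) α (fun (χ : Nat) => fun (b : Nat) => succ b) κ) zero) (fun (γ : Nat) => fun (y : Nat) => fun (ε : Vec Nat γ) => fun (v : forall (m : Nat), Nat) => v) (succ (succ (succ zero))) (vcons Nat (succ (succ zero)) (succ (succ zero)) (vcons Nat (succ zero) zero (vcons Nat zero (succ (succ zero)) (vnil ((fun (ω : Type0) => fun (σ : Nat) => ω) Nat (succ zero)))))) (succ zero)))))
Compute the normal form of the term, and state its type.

reduced normal form:
  succ (succ (succ (succ (succ zero))))
type:
  Nat
observation: 19 normal-order steps normalize the term, beginning with an elimVec iota-redex.


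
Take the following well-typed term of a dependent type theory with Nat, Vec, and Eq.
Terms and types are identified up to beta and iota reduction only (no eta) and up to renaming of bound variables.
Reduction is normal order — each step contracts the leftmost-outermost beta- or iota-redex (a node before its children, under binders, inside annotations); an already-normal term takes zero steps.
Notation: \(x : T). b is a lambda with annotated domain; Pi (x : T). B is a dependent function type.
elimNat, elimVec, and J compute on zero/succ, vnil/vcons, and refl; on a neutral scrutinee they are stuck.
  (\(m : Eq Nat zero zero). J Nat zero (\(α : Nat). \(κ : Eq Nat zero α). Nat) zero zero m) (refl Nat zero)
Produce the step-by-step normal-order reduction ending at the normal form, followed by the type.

normal-order reduction sequence:
  (\(m : Eq Nat zero zero). J Nat zero (\(α : Nat). \(κ : Eq Nat zero α). Nat) zero zero m) (refl Nat zero)
  ~> J Nat zero (\(m : Nat). \(α : Eq Nat zero m). Nat) zero zero (refl Nat zero)
  ~> zero
type:
  Nat


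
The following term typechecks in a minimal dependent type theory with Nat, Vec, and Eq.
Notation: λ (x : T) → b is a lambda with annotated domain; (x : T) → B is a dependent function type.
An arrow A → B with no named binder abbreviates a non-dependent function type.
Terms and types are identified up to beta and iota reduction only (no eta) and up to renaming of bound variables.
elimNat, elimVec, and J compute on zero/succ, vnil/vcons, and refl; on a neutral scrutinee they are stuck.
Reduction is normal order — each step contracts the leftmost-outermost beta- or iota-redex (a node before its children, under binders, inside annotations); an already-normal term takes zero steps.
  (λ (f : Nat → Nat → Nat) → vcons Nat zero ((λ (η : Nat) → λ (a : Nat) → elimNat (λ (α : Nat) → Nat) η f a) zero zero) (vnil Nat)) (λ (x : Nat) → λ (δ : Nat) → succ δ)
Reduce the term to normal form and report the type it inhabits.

reduced normal form:
  vcons Nat zero zero (vnil Nat)
the term's type:
  Vec Nat (succ zero)
observation: normalization takes exactly 4 steps under the normal-order strategy.


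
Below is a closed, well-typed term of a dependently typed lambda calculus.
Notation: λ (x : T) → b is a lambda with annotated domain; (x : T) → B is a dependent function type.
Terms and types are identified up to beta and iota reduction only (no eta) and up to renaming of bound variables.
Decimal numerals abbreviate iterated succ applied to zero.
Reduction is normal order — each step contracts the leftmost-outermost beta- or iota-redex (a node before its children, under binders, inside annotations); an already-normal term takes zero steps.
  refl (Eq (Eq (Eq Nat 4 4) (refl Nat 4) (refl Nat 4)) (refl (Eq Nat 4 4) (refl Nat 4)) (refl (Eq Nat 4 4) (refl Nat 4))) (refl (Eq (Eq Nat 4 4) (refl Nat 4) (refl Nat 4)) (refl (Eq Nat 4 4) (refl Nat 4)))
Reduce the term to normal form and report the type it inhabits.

normal form:
  refl (Eq (Eq (Eq Nat 4 4) (refl Nat 4) (refl Nat 4)) (refl (Eq Nat 4 4) (refl Nat 4)) (refl (Eq Nat 4 4) (refl Nat 4))) (refl (Eq (Eq Nat 4 4) (refl Nat 4) (refl Nat 4)) (refl (Eq Nat 4 4) (refl Nat 4)))
inferred type:
  Eq (Eq (Eq (Eq Nat 4 4) (refl Nat 4) (refl Nat 4)) (refl (Eq Nat 4 4) (refl Nat 4)) (refl (Eq Nat 4 4) (refl Nat 4))) (refl (Eq (Eq Nat 4 4) (refl Nat 4) (refl Nat 4)) (refl (Eq Nat 4 4) (refl Nat 4))) (refl (Eq (Eq Nat 4 4) (refl Nat 4) (refl Nat 4)) (refl (Eq Nat 4 4) (refl Nat 4)))


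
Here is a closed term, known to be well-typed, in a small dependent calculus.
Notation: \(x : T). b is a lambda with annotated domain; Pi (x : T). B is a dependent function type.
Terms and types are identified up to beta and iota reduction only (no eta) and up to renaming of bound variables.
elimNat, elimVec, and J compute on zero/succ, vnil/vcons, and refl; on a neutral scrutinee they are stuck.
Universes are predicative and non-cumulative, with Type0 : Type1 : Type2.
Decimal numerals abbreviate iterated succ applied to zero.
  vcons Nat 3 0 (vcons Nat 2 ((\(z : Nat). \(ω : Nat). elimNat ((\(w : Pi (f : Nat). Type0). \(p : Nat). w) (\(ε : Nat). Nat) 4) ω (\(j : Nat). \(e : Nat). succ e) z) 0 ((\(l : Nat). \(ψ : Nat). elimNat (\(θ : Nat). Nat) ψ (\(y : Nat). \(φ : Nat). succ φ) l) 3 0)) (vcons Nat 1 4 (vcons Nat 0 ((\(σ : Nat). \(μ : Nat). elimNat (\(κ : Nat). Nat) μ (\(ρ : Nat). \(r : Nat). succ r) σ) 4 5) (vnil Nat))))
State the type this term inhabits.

the term's type:
  Vec Nat 4


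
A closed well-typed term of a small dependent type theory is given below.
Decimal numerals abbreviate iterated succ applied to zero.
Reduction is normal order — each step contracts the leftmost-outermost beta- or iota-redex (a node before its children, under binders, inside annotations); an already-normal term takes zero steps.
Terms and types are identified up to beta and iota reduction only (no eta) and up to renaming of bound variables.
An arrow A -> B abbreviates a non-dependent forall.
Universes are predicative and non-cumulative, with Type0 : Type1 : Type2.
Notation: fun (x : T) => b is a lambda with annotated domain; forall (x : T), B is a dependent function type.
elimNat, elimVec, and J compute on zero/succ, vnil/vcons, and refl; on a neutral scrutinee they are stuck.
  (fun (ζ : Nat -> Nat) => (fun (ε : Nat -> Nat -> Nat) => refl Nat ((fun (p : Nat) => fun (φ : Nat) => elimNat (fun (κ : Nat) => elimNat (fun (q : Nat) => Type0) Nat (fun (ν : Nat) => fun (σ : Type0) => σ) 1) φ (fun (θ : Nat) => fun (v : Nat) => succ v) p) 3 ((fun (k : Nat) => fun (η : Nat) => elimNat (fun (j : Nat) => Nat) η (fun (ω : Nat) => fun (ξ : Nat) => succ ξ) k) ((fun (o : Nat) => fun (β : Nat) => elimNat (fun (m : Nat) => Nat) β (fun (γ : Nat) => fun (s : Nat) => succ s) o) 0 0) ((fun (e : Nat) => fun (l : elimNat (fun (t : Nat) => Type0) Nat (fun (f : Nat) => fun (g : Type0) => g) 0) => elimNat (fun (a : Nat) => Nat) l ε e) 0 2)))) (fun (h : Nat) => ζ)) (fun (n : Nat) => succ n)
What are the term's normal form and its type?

resulting normal form:
  refl Nat 5
type:
  Eq Nat 5 5


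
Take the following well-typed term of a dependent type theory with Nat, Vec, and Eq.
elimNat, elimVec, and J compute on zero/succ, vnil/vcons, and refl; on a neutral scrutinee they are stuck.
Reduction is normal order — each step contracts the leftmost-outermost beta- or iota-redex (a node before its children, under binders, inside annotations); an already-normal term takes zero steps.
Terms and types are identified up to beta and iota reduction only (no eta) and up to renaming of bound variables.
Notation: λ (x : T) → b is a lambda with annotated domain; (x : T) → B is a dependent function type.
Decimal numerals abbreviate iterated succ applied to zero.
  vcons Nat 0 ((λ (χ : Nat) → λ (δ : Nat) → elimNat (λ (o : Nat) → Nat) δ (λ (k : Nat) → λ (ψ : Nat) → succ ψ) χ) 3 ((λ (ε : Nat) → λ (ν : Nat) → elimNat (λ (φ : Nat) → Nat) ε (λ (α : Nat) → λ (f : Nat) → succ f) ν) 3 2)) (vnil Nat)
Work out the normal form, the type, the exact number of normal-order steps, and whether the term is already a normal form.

reduced normal form:
  vcons Nat 0 8 (vnil Nat)
inferred type:
  Vec Nat 1
normal-order step count: 21
term was already normal: no
first redex: a beta-redex


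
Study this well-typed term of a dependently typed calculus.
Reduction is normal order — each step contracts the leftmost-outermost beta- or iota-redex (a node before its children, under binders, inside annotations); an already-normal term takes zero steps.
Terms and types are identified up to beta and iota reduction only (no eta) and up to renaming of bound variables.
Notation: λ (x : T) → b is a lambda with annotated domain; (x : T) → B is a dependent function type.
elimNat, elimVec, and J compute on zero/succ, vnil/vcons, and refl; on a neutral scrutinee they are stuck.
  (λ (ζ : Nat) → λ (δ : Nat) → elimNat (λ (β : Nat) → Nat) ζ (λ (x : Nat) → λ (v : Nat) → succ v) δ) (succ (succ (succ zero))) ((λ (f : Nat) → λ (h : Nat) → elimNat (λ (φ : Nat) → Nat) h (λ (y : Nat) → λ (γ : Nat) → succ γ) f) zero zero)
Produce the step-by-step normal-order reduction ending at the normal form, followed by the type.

reduction (normal order):
  (λ (ζ : Nat) → λ (δ : Nat) → elimNat (λ (β : Nat) → Nat) ζ (λ (x : Nat) → λ (v : Nat) → succ v) δ) (succ (succ (succ zero))) ((λ (f : Nat) → λ (h : Nat) → elimNat (λ (φ : Nat) → Nat) h (λ (y : Nat) → λ (γ : Nat) → succ γ) f) zero zero)
  ~> (λ (ζ : Nat) → elimNat (λ (δ : Nat) → Nat) (succ (succ (succ zero))) (λ (β : Nat) → λ (x : Nat) → succ x) ζ) ((λ (v : Nat) → λ (f : Nat) → elimNat (λ (h : Nat) → Nat) f (λ (φ : Nat) → λ (y : Nat) → succ y) v) zero zero)
  ~> elimNat (λ (ζ : Nat) → Nat) (succ (succ (succ zero))) (λ (δ : Nat) → λ (β : Nat) → succ β) ((λ (x : Nat) → λ (v : Nat) → elimNat (λ (f : Nat) → Nat) v (λ (h : Nat) → λ (φ : Nat) → succ φ) x) zero zero)
  ~> elimNat (λ (ζ : Nat) → Nat) (succ (succ (succ zero))) (λ (δ : Nat) → λ (β : Nat) → succ β) ((λ (x : Nat) → elimNat (λ (v : Nat) → Nat) x (λ (f : Nat) → λ (h : Nat) → succ h) zero) zero)
  ~> elimNat (λ (ζ : Nat) → Nat) (succ (succ (succ zero))) (λ (δ : Nat) → λ (β : Nat) → succ β) (elimNat (λ (x : Nat) → Nat) zero (λ (v : Nat) → λ (f : Nat) → succ f) zero)
  ~> elimNat (λ (ζ : Nat) → Nat) (succ (succ (succ zero))) (λ (δ : Nat) → λ (β : Nat) → succ β) zero
  ~> succ (succ (succ zero))
the term's type:
  Nat


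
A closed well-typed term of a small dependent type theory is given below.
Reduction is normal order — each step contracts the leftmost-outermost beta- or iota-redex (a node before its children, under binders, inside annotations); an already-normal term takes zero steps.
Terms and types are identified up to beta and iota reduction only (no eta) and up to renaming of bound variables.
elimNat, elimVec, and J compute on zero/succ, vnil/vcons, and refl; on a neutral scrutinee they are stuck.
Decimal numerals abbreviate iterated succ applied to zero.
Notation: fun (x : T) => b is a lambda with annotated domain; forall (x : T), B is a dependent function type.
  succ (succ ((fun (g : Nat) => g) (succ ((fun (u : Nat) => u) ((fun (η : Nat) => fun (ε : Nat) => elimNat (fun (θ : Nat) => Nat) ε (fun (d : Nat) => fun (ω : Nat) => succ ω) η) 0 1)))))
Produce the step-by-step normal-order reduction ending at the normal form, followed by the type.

reduction (normal order):
  succ (succ ((fun (g : Nat) => g) (succ ((fun (u : Nat) => u) ((fun (η : Nat) => fun (ε : Nat) => elimNat (fun (θ : Nat) => Nat) ε (fun (d : Nat) => fun (ω : Nat) => succ ω) η) 0 1)))))
  ~> succ (succ (succ ((fun (g : Nat) => g) ((fun (u : Nat) => fun (η : Nat) => elimNat (fun (ε : Nat) => Nat) η (fun (θ : Nat) => fun (d : Nat) => succ d) u) 0 1))))
  ~> succ (succ (succ ((fun (g : Nat) => fun (u : Nat) => elimNat (fun (η : Nat) => Nat) u (fun (ε : Nat) => fun (θ : Nat) => succ θ) g) 0 1)))
  ~> succ (succ (succ ((fun (g : Nat) => elimNat (fun (u : Nat) => Nat) g (fun (η : Nat) => fun (ε : Nat) => succ ε) 0) 1)))
  ~> succ (succ (succ (elimNat (fun (g : Nat) => Nat) 1 (fun (u : Nat) => fun (η : Nat) => succ η) 0)))
  ~> 4
type:
  Nat


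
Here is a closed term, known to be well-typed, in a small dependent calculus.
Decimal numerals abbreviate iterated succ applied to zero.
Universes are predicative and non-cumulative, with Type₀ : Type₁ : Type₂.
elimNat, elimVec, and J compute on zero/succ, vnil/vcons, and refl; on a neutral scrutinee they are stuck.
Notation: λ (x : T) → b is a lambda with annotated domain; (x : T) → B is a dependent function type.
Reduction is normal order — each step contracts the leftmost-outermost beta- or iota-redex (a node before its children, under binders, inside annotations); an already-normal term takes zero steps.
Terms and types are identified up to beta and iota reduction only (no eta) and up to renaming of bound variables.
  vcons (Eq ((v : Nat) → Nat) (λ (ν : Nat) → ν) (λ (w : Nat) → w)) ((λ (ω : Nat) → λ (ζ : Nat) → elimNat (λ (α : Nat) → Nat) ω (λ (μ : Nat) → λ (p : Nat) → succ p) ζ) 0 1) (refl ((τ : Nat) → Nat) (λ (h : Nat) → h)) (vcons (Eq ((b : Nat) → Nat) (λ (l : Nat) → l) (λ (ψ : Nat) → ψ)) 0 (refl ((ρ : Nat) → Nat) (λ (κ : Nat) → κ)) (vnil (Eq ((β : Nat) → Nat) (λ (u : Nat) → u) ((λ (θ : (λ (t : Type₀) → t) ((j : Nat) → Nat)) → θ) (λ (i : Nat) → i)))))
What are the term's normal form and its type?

normal form:
  vcons (Eq ((v : Nat) → Nat) (λ (ν : Nat) → ν) (λ (w : Nat) → w)) 1 (refl ((ω : Nat) → Nat) (λ (ζ : Nat) → ζ)) (vcons (Eq ((α : Nat) → Nat) (λ (μ : Nat) → μ) (λ (p : Nat) → p)) 0 (refl ((τ : Nat) → Nat) (λ (h : Nat) → h)) (vnil (Eq ((b : Nat) → Nat) (λ (l : Nat) → l) (λ (ψ : Nat) → ψ))))
inferred type:
  Vec (Eq ((v : Nat) → Nat) (λ (ν : Nat) → ν) (λ (w : Nat) → w)) 2
observation: contracting a beta-redex first, the term normalizes in 7 steps.


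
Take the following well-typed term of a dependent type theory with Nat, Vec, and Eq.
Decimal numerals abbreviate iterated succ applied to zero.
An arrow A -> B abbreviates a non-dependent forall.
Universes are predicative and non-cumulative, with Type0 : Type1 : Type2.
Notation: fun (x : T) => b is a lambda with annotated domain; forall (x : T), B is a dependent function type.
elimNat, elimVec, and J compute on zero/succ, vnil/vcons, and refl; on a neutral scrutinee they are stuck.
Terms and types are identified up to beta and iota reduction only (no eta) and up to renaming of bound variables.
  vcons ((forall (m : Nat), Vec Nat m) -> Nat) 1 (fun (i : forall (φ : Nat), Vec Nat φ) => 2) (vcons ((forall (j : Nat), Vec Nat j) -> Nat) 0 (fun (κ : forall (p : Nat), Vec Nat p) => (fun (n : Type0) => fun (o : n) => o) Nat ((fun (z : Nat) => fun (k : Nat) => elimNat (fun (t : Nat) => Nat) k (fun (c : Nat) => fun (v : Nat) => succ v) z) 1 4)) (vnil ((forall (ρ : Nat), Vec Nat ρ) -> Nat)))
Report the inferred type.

the term's type:
  Vec ((forall (m : Nat), Vec Nat m) -> Nat) 2


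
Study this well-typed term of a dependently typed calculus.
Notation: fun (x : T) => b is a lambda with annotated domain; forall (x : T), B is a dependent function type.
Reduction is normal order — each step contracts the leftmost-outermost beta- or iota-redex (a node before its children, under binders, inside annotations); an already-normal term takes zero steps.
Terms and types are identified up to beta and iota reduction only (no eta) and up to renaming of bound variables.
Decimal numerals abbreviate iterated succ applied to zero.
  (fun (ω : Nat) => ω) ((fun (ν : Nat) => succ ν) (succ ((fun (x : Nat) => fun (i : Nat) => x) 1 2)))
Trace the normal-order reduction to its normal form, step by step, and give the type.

reduction (normal order):
  (fun (ω : Nat) => ω) ((fun (ν : Nat) => succ ν) (succ ((fun (x : Nat) => fun (i : Nat) => x) 1 2)))
  ~> (fun (ω : Nat) => succ ω) (succ ((fun (ν : Nat) => fun (x : Nat) => ν) 1 2))
  ~> succ (succ ((fun (ω : Nat) => fun (ν : Nat) => ω) 1 2))
  ~> succ (succ ((fun (ω : Nat) => 1) 2))
  ~> 3
inferred type:
  Nat


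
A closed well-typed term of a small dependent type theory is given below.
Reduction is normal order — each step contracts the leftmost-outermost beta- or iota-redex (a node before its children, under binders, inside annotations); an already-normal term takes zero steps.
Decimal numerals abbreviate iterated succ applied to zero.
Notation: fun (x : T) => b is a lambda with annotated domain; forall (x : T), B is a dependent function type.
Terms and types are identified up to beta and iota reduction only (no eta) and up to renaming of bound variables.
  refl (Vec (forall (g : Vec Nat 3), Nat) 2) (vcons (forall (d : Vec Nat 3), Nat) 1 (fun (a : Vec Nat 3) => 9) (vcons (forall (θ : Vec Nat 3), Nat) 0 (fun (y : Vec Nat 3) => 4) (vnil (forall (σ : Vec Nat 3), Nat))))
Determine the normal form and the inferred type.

reduced normal form:
  refl (Vec (forall (g : Vec Nat 3), Nat) 2) (vcons (forall (d : Vec Nat 3), Nat) 1 (fun (a : Vec Nat 3) => 9) (vcons (forall (θ : Vec Nat 3), Nat) 0 (fun (y : Vec Nat 3) => 4) (vnil (forall (σ : Vec Nat 3), Nat))))
the term's type:
  Eq (Vec (forall (g : Vec Nat 3), Nat) 2) (vcons (forall (d : Vec Nat 3), Nat) 1 (fun (a : Vec Nat 3) => 9) (vcons (forall (θ : Vec Nat 3), Nat) 0 (fun (y : Vec Nat 3) => 4) (vnil (forall (σ : Vec Nat 3), Nat)))) (vcons (forall (b : Vec Nat 3), Nat) 1 (fun (β : Vec Nat 3) => 9) (vcons (forall (ζ : Vec Nat 3), Nat) 0 (fun (s : Vec Nat 3) => 4) (vnil (forall (κ : Vec Nat 3), Nat))))
observation: no redex remains anywhere in the term; it is its own normal form.


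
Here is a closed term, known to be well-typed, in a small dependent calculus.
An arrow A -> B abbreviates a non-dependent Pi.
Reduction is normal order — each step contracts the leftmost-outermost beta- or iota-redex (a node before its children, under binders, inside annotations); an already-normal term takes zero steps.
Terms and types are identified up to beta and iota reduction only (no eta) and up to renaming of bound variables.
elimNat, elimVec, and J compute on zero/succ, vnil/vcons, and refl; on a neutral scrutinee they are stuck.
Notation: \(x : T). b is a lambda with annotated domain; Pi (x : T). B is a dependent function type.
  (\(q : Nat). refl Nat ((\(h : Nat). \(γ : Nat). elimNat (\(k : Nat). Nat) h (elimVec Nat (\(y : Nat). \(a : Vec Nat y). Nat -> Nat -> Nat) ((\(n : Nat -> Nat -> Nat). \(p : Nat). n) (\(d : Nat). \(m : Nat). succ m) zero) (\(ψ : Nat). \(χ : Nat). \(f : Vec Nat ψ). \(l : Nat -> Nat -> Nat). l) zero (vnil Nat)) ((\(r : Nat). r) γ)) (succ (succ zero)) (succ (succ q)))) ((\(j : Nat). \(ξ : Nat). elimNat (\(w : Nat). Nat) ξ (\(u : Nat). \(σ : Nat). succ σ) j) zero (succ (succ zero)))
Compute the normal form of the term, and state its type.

resulting normal form:
  refl Nat (succ (succ (succ (succ (succ (succ zero))))))
inferred type:
  Eq Nat (succ (succ (succ (succ (succ (succ zero)))))) (succ (succ (succ (succ (succ (succ zero))))))
observation: the leftmost-outermost redex is a beta-redex, and normalization takes 23 steps.


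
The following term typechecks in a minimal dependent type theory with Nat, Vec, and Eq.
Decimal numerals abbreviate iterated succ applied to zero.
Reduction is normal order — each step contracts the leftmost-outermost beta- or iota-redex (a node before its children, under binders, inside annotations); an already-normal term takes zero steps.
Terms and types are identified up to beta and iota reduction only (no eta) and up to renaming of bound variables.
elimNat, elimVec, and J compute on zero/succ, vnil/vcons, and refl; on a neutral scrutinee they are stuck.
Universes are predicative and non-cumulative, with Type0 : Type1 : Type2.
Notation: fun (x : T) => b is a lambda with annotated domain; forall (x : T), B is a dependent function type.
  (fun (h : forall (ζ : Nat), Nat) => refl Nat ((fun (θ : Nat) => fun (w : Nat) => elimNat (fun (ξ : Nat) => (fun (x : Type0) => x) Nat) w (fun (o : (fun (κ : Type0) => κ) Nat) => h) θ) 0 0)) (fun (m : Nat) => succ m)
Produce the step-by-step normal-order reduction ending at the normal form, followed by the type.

normal-order reduction:
  (fun (h : forall (ζ : Nat), Nat) => refl Nat ((fun (θ : Nat) => fun (w : Nat) => elimNat (fun (ξ : Nat) => (fun (x : Type0) => x) Nat) w (fun (o : (fun (κ : Type0) => κ) Nat) => h) θ) 0 0)) (fun (m : Nat) => succ m)
  ~> refl Nat ((fun (h : Nat) => fun (ζ : Nat) => elimNat (fun (θ : Nat) => (fun (w : Type0) => w) Nat) ζ (fun (ξ : (fun (x : Type0) => x) Nat) => fun (o : Nat) => succ o) h) 0 0)
  ~> refl Nat ((fun (h : Nat) => elimNat (fun (ζ : Nat) => (fun (θ : Type0) => θ) Nat) h (fun (w : (fun (ξ : Type0) => ξ) Nat) => fun (x : Nat) => succ x) 0) 0)
  ~> refl Nat (elimNat (fun (h : Nat) => (fun (ζ : Type0) => ζ) Nat) 0 (fun (θ : (fun (w : Type0) => w) Nat) => fun (ξ : Nat) => succ ξ) 0)
  ~> refl Nat 0
type:
  Eq Nat 0 0


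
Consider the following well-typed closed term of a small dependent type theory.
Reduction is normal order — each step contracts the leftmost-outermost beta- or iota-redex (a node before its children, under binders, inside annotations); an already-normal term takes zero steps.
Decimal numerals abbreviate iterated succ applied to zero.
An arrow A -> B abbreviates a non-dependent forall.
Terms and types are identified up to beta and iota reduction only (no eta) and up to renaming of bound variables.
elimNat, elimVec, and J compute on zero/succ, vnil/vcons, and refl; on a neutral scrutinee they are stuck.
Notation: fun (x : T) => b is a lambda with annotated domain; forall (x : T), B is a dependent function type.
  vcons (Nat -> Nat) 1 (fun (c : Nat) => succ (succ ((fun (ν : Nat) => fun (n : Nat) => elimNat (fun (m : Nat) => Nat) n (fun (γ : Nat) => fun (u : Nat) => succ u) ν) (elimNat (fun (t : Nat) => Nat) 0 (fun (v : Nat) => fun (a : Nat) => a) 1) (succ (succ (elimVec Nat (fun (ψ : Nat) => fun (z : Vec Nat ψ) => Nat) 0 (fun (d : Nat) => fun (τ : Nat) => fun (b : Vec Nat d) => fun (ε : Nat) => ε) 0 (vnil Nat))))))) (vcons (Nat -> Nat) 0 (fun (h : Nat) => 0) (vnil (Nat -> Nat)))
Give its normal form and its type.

normal form:
  vcons (Nat -> Nat) 1 (fun (c : Nat) => 4) (vcons (Nat -> Nat) 0 (fun (ν : Nat) => 0) (vnil (Nat -> Nat)))
inferred type:
  Vec (Nat -> Nat) 2
observation: 8 normal-order steps separate the term from its normal form.
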